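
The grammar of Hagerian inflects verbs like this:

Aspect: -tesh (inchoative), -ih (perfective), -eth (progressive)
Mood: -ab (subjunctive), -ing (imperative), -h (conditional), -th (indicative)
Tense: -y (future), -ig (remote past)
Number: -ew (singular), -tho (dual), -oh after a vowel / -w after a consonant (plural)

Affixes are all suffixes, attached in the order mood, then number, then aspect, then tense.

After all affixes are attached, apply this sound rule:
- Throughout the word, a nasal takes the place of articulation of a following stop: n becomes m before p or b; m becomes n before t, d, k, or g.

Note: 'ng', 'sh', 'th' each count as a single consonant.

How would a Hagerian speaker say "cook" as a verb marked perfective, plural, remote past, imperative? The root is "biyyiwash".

biyyiwashingwihig

Attach mood imperative -ing → biyyiwashing.
Attach number plural -w (after consonant 'ng') → biyyiwashingw.
Attach aspect perfective -ih → biyyiwashingwih.
Attach tense remote past -ig → biyyiwashingwihig.
Nasal assimilation: no change.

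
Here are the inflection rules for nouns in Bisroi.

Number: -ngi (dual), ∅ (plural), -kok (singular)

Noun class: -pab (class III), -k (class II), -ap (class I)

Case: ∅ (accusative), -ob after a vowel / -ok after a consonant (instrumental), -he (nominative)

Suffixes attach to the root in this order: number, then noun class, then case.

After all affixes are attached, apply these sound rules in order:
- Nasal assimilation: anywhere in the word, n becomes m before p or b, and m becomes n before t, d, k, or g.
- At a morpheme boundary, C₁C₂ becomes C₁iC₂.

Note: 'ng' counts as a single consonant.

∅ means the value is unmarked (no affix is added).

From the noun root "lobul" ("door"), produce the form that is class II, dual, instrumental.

Attach number dual -ngi → lobulngi.
Attach noun class class II -k → lobulngik.
Attach case instrumental -ok (after consonant 'k') → lobulngikok.
Nasal assimilation: no change.
Apply epenthesis: lobulngikok → lobulingikok.

lobulingikok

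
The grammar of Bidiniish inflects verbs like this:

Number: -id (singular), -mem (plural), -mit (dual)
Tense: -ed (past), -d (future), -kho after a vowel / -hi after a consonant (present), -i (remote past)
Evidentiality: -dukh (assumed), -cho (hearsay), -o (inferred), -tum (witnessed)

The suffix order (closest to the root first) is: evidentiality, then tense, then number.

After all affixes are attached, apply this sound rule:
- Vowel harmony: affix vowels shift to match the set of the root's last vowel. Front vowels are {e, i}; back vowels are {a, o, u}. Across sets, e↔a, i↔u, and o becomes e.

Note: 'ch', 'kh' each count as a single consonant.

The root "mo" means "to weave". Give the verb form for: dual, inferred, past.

mooadmut

Attach evidentiality inferred -o → moo.
Attach tense past -ed → mooed.
Attach number dual -mit → mooedmit.
Apply vowel harmony: mooedmit → mooadmut.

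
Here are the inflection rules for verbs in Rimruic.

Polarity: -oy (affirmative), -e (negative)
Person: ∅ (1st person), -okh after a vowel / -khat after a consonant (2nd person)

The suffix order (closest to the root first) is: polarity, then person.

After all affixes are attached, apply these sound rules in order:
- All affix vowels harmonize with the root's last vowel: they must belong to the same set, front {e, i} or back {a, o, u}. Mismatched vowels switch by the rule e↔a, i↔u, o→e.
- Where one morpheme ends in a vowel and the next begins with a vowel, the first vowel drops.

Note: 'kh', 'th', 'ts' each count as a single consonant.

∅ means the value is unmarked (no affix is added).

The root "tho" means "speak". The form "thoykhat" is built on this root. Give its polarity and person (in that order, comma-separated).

Segment: tho-oy-khat.
polarity: -oy → affirmative.
person: -okh/khat → 2nd person.

affirmative, 2nd person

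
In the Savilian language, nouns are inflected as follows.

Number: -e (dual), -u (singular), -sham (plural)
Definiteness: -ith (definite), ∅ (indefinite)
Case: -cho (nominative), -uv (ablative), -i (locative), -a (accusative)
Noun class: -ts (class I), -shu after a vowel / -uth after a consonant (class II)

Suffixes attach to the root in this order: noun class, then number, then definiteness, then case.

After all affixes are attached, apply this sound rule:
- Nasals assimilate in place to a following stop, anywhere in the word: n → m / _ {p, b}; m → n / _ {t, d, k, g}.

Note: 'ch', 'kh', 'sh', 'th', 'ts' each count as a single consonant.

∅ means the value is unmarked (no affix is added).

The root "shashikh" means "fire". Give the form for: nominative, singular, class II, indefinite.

Attach noun class class II -uth (after consonant 'kh') → shashikhuth.
Attach number singular -u → shashikhuthu.
definiteness = indefinite: zero marking, form stays shashikhuthu.
Attach case nominative -cho → shashikhuthucho.
Nasal assimilation: no change.

shashikhuthucho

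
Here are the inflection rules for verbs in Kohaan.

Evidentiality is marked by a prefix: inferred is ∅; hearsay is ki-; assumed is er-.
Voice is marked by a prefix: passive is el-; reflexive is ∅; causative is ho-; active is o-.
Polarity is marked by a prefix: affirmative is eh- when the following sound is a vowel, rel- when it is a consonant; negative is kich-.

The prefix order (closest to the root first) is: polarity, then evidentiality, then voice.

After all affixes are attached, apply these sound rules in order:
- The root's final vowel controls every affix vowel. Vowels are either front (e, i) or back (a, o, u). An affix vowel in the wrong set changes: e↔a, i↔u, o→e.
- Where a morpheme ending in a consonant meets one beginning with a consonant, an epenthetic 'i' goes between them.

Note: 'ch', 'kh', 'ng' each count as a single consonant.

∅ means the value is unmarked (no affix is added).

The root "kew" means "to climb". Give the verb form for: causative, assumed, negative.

heerikichikew

Attach polarity negative kich- → kichkew.
Attach evidentiality assumed er- → erkichkew.
Attach voice causative ho- → hoerkichkew.
Apply vowel harmony: hoerkichkew → heerkichkew.
Apply epenthesis: heerkichkew → heerikichikew.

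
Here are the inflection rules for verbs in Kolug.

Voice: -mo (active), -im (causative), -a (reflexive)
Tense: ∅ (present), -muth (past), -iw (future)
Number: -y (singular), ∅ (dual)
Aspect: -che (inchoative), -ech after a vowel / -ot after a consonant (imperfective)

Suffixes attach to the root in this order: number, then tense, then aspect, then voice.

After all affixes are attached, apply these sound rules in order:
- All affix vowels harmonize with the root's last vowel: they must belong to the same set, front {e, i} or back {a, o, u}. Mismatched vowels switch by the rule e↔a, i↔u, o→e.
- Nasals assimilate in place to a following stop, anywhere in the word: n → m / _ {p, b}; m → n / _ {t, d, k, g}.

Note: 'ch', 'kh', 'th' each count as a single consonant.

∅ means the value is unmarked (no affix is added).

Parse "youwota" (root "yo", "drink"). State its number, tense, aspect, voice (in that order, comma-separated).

dual, future, imperfective, reflexive

Segment: yo-iw-ot-a.
number: ∅ → dual.
tense: -iw → future.
aspect: -ech/ot → imperfective.
voice: -a → reflexive.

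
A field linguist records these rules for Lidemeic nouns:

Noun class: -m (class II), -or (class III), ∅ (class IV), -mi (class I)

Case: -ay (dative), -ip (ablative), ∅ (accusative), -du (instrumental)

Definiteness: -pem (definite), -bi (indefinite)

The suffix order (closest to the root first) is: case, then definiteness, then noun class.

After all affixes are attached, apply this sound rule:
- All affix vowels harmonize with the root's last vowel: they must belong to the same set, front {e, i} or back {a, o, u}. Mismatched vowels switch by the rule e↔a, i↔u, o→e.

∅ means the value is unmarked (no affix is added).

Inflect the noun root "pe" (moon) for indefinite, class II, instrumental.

Attach case instrumental -du → pedu.
Attach definiteness indefinite -bi → pedubi.
Attach noun class class II -m → pedubim.
Apply vowel harmony: pedubim → pedibim.

pedibim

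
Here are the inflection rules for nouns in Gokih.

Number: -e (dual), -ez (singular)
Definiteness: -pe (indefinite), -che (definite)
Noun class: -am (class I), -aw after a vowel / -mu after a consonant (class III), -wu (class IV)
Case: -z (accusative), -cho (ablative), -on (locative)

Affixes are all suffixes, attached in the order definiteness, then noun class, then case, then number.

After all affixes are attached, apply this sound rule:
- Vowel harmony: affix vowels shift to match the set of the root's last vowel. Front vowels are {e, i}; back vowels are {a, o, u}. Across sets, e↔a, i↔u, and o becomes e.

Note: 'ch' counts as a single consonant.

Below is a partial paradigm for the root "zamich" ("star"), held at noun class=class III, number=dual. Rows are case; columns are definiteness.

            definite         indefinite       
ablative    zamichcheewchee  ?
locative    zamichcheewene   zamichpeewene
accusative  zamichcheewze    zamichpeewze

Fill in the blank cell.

Attach definiteness indefinite -pe → zamichpe.
Attach noun class class III -aw (after vowel 'e') → zamichpeaw.
Attach case ablative -cho → zamichpeawcho.
Attach number dual -e → zamichpeawchoe.
Apply vowel harmony: zamichpeawchoe → zamichpeewchee.

zamichpeewchee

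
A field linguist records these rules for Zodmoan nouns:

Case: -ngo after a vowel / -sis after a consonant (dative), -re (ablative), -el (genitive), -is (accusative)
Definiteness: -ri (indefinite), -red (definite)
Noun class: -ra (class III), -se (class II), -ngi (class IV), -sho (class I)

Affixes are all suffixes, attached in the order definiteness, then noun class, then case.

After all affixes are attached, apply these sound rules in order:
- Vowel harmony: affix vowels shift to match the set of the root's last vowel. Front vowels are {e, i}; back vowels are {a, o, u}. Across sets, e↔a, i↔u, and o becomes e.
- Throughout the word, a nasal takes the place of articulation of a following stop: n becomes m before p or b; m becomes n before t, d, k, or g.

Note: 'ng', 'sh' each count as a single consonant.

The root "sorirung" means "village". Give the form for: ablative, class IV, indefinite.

Attach definiteness indefinite -ri → sorirungri.
Attach noun class class IV -ngi → sorirungringi.
Attach case ablative -re → sorirungringire.
Apply vowel harmony: sorirungringire → sorirungrungura.
Nasal assimilation: no change.

sorirungrungura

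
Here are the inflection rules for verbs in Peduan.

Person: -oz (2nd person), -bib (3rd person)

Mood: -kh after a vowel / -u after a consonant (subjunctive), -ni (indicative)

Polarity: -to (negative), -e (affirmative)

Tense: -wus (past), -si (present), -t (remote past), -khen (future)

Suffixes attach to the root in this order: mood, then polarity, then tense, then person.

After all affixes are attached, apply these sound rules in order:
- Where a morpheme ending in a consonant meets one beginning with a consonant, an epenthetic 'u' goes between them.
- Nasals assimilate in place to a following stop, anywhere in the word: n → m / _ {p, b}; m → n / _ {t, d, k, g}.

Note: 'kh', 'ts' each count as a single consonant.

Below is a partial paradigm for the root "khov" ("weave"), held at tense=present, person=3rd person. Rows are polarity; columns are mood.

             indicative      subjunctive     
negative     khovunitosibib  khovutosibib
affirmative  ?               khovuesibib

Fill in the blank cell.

khovuniesibib

Attach mood indicative -ni → khovni.
Attach polarity affirmative -e → khovnie.
Attach tense present -si → khovniesi.
Attach person 3rd person -bib → khovniesibib.
Apply epenthesis: khovniesibib → khovuniesibib.
Nasal assimilation: no change.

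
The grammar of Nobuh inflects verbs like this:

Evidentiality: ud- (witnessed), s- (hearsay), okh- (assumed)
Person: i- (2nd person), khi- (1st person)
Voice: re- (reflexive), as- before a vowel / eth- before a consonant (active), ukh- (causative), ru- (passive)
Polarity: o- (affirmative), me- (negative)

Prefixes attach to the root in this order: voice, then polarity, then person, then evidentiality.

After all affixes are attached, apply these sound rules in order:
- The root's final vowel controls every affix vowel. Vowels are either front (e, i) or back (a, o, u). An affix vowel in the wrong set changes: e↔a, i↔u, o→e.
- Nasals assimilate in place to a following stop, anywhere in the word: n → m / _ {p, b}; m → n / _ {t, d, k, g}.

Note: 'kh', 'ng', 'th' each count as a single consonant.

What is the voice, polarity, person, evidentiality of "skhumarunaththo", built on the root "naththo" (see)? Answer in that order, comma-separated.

passive, negative, 1st person, hearsay

Segment: s-khi-me-ru-naththo.
voice: ru- → passive.
polarity: me- → negative.
person: khi- → 1st person.
evidentiality: s- → hearsay.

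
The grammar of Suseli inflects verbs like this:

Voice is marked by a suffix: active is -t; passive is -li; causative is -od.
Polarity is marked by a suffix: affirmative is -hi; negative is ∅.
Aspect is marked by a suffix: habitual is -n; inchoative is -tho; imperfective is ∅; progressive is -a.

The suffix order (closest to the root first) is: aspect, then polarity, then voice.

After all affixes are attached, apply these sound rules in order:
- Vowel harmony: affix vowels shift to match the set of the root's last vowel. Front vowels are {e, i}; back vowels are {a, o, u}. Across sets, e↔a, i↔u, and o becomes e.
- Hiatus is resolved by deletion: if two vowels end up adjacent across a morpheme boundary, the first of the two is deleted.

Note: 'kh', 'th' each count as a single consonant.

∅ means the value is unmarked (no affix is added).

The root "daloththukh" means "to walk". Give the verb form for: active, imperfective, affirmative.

aspect = imperfective: zero marking, form stays daloththukh.
Attach polarity affirmative -hi → daloththukhhi.
Attach voice active -t → daloththukhhit.
Apply vowel harmony: daloththukhhit → daloththukhhut.
Vowel deletion: no change.

daloththukhhut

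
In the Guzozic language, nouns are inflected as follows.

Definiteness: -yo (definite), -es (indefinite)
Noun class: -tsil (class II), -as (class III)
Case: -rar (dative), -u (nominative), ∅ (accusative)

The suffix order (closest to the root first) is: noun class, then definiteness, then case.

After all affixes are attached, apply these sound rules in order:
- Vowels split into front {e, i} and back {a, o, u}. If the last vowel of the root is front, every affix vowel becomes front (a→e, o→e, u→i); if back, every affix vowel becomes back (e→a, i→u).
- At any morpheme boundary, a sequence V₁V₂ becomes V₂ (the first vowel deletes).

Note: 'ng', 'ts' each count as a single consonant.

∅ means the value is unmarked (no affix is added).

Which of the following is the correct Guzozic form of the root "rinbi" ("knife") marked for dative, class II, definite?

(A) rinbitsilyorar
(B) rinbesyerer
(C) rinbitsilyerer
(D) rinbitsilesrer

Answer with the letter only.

C

Attach noun class class II -tsil → rinbitsil.
Attach definiteness definite -yo → rinbitsilyo.
Attach case dative -rar → rinbitsilyorar.
Apply vowel harmony: rinbitsilyorar → rinbitsilyerer.
Vowel deletion: no change.
So the correct form is rinbitsilyerer, option (C).
(B) rinbesyerer is wrong: it uses class III instead of class II for noun class.
(D) rinbitsilesrer is wrong: it uses indefinite instead of definite for definiteness.
(A) rinbitsilyorar is wrong: it fails to apply the sound rule(s).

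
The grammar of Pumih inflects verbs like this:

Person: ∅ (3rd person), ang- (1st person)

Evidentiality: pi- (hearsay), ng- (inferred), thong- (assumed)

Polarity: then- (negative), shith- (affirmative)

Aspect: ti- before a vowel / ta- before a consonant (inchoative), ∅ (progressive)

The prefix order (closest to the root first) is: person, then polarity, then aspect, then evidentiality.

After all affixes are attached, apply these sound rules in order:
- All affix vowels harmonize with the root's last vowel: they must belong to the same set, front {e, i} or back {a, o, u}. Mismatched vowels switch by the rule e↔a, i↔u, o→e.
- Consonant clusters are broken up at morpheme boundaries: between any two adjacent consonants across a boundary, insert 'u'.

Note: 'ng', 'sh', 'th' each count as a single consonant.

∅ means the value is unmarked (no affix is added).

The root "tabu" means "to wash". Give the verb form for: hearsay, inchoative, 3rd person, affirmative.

person = 3rd person: zero marking, form stays tabu.
Attach polarity affirmative shith- → shithtabu.
Attach aspect inchoative ta- (before consonant 'sh') → tashithtabu.
Attach evidentiality hearsay pi- → pitashithtabu.
Apply vowel harmony: pitashithtabu → putashuthtabu.
Apply epenthesis: putashuthtabu → putashuthutabu.

putashuthutabu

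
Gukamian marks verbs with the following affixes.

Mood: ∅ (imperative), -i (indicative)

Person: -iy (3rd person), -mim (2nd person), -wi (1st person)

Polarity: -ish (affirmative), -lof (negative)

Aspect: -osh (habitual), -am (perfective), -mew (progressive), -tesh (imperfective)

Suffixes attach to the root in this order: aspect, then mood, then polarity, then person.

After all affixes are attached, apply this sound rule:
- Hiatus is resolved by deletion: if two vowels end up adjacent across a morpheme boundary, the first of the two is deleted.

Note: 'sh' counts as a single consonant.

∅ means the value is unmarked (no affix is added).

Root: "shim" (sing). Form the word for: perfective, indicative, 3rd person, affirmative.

shimamishiy

Attach aspect perfective -am → shimam.
Attach mood indicative -i → shimami.
Attach polarity affirmative -ish → shimamiish.
Attach person 3rd person -iy → shimamiishiy.
Apply vowel deletion: shimamiishiy → shimamishiy.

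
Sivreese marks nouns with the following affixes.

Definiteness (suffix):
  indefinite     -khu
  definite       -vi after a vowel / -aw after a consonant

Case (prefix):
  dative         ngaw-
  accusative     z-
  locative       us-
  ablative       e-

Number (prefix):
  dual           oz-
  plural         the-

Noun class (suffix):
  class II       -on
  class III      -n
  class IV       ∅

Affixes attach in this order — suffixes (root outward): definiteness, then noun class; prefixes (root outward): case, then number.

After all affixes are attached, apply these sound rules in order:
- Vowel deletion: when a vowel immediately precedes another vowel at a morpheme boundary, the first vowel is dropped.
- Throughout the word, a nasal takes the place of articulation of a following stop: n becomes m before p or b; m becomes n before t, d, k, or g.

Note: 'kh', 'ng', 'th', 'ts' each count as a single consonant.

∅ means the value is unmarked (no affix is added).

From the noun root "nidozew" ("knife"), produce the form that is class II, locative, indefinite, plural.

thusnidozewkhon

Attach definiteness indefinite -khu → nidozewkhu.
Attach case locative us- → usnidozewkhu.
Attach number plural the- → theusnidozewkhu.
Attach noun class class II -on → theusnidozewkhuon.
Apply vowel deletion: theusnidozewkhuon → thusnidozewkhon.
Nasal assimilation: no change.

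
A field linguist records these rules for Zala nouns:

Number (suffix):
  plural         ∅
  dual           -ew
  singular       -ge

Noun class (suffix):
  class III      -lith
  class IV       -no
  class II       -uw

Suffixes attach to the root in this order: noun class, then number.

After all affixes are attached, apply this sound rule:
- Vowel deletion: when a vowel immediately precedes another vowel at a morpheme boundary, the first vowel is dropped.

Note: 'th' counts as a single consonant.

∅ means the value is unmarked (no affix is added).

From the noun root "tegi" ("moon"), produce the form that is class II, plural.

Attach noun class class II -uw → tegiuw.
number = plural: zero marking, form stays tegiuw.
Apply vowel deletion: tegiuw → teguw.

teguw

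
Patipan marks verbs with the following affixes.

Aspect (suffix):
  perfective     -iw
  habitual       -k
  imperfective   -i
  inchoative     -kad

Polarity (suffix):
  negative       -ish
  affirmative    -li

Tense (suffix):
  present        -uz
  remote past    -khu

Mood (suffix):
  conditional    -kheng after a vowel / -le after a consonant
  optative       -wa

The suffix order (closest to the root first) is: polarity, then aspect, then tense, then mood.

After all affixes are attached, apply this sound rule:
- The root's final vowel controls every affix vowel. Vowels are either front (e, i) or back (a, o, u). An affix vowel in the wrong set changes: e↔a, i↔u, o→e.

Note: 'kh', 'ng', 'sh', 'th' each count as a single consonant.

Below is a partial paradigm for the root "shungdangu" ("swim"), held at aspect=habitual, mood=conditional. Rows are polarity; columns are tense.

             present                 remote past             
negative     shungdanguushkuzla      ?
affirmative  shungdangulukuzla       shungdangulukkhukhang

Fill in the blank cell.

shungdanguushkkhukhang

Attach polarity negative -ish → shungdanguish.
Attach aspect habitual -k → shungdanguishk.
Attach tense remote past -khu → shungdanguishkkhu.
Attach mood conditional -kheng (after vowel 'u') → shungdanguishkkhukheng.
Apply vowel harmony: shungdanguishkkhukheng → shungdanguushkkhukhang.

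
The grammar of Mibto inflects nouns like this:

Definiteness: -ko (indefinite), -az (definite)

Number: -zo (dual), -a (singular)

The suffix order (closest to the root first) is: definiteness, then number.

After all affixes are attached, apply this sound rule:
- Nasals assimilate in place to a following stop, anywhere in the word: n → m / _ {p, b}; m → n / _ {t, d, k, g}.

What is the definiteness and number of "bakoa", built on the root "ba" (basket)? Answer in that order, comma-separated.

Segment: ba-ko-a.
definiteness: -ko → indefinite.
number: -a → singular.

indefinite, singular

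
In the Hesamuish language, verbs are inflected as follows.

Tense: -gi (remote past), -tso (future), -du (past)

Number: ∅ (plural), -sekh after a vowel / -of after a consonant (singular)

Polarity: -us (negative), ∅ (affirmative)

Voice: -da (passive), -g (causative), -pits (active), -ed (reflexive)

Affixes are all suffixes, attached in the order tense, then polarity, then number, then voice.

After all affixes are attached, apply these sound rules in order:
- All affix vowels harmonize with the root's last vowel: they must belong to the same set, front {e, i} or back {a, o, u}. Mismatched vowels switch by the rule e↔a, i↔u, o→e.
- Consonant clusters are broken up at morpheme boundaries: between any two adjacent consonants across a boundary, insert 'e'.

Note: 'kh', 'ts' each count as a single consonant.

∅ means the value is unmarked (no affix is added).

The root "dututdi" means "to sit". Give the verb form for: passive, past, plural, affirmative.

Attach tense past -du → dututdidu.
polarity = affirmative: zero marking, form stays dututdidu.
number = plural: zero marking, form stays dututdidu.
Attach voice passive -da → dututdiduda.
Apply vowel harmony: dututdiduda → dututdidide.
Epenthesis: no change.

dututdidide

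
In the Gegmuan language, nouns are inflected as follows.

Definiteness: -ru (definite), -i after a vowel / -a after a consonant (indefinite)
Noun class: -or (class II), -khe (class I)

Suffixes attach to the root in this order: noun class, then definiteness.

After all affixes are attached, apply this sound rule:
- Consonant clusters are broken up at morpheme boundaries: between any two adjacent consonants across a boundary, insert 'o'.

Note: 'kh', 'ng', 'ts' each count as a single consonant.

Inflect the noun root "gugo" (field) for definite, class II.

Attach noun class class II -or → gugoor.
Attach definiteness definite -ru → gugoorru.
Apply epenthesis: gugoorru → gugoororu.

gugoororu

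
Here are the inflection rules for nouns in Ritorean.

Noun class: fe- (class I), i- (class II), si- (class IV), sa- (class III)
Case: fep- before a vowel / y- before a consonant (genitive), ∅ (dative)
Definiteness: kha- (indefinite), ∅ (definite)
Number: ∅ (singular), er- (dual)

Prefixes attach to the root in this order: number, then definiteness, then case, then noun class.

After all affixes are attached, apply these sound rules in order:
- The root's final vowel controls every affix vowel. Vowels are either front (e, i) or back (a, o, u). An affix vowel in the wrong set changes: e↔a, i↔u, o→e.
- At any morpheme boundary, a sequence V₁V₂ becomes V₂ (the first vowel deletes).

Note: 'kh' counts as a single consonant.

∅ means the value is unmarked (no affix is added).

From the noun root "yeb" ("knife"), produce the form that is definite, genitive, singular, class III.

seyyeb

number = singular: zero marking, form stays yeb.
definiteness = definite: zero marking, form stays yeb.
Attach case genitive y- (before consonant 'y') → yyeb.
Attach noun class class III sa- → sayyeb.
Apply vowel harmony: sayyeb → seyyeb.
Vowel deletion: no change.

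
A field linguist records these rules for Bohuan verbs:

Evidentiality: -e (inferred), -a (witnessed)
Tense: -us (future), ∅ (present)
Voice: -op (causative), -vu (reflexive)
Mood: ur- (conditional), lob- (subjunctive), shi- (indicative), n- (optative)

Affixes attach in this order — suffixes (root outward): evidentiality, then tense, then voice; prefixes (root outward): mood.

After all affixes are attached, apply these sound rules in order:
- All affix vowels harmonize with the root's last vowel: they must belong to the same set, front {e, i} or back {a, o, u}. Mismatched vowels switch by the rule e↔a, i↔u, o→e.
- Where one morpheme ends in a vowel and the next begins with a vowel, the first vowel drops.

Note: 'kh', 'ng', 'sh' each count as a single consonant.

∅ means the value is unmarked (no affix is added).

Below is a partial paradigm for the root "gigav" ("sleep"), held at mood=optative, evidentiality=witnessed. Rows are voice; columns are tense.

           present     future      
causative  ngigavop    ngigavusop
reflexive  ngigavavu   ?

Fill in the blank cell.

ngigavusvu

Attach mood optative n- → ngigav.
Attach evidentiality witnessed -a → ngigava.
Attach tense future -us → ngigavaus.
Attach voice reflexive -vu → ngigavausvu.
Vowel harmony: no change.
Apply vowel deletion: ngigavausvu → ngigavusvu.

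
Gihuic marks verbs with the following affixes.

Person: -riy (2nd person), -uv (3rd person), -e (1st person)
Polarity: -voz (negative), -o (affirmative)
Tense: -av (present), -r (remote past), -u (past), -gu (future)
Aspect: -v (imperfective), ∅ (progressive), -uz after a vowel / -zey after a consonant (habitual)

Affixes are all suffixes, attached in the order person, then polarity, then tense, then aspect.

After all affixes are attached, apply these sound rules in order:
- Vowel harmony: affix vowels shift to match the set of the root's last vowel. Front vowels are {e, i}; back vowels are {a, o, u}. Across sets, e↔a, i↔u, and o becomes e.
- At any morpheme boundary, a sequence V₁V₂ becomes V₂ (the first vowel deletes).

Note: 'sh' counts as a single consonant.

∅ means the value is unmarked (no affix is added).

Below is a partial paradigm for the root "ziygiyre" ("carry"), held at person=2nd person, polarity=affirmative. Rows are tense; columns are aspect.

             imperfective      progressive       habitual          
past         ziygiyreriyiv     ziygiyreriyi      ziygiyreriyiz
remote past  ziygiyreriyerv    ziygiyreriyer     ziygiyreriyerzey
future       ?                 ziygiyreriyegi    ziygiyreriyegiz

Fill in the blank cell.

Attach person 2nd person -riy → ziygiyreriy.
Attach polarity affirmative -o → ziygiyreriyo.
Attach tense future -gu → ziygiyreriyogu.
Attach aspect imperfective -v → ziygiyreriyoguv.
Apply vowel harmony: ziygiyreriyoguv → ziygiyreriyegiv.
Vowel deletion: no change.

ziygiyreriyegiv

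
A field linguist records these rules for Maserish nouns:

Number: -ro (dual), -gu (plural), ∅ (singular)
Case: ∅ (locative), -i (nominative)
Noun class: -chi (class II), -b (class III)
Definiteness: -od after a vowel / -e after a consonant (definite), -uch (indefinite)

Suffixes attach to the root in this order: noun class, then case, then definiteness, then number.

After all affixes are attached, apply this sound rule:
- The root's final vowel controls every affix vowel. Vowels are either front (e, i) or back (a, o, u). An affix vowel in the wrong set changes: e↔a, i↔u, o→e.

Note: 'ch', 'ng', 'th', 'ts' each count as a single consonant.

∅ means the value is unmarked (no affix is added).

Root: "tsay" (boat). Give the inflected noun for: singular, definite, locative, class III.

tsayba

Attach noun class class III -b → tsayb.
case = locative: zero marking, form stays tsayb.
Attach definiteness definite -e (after consonant 'b') → tsaybe.
number = singular: zero marking, form stays tsaybe.
Apply vowel harmony: tsaybe → tsayba.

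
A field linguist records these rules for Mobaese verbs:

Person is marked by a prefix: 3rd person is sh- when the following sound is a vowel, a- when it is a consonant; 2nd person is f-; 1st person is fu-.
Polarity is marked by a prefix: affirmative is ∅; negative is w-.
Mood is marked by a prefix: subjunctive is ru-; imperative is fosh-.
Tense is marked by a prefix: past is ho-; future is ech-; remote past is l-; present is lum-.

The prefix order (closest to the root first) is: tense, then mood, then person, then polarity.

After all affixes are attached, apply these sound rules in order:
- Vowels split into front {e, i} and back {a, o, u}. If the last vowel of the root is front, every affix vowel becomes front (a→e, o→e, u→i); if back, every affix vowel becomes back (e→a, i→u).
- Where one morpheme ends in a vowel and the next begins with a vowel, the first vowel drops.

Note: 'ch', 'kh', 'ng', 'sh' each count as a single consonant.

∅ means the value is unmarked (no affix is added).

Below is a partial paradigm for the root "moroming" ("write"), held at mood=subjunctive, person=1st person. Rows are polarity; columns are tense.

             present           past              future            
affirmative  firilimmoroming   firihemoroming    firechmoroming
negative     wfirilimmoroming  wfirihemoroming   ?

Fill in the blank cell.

wfirechmoroming

Attach tense future ech- → echmoroming.
Attach mood subjunctive ru- → ruechmoroming.
Attach person 1st person fu- → furuechmoroming.
Attach polarity negative w- → wfuruechmoroming.
Apply vowel harmony: wfuruechmoroming → wfiriechmoroming.
Apply vowel deletion: wfiriechmoroming → wfirechmoroming.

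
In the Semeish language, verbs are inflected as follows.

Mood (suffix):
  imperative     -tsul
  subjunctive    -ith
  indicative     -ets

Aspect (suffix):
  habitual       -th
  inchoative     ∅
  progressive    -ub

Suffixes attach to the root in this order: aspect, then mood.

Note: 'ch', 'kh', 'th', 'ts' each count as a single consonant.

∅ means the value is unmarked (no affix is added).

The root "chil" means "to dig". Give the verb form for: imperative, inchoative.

chiltsul

aspect = inchoative: zero marking, form stays chil.
Attach mood imperative -tsul → chiltsul.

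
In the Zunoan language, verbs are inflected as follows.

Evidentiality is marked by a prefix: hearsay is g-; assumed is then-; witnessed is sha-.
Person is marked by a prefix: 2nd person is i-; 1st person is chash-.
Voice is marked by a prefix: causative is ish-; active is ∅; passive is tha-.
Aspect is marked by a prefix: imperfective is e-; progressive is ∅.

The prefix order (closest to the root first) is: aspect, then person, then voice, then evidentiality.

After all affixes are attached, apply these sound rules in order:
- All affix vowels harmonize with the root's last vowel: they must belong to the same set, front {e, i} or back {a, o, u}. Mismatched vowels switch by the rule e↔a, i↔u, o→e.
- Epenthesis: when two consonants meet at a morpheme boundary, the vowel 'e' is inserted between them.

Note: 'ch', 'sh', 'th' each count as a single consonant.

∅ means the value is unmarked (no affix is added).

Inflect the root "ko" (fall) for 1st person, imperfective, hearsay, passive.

gethachashako

Attach aspect imperfective e- → eko.
Attach person 1st person chash- → chasheko.
Attach voice passive tha- → thachasheko.
Attach evidentiality hearsay g- → gthachasheko.
Apply vowel harmony: gthachasheko → gthachashako.
Apply epenthesis: gthachashako → gethachashako.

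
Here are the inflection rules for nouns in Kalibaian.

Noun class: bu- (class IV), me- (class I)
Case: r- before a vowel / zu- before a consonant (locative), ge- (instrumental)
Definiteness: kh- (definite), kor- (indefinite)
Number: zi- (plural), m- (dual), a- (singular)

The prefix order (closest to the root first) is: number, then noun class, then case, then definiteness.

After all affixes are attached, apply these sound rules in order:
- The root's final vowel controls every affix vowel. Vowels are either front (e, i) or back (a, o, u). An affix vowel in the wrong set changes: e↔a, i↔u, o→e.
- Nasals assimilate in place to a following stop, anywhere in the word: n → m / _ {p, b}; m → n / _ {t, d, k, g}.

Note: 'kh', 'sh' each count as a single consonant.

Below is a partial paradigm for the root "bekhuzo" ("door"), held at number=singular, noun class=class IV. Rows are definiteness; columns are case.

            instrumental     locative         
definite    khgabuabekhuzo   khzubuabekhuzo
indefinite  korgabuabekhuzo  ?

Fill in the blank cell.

Attach number singular a- → abekhuzo.
Attach noun class class IV bu- → buabekhuzo.
Attach case locative zu- (before consonant 'b') → zubuabekhuzo.
Attach definiteness indefinite kor- → korzubuabekhuzo.
Vowel harmony: no change.
Nasal assimilation: no change.

korzubuabekhuzo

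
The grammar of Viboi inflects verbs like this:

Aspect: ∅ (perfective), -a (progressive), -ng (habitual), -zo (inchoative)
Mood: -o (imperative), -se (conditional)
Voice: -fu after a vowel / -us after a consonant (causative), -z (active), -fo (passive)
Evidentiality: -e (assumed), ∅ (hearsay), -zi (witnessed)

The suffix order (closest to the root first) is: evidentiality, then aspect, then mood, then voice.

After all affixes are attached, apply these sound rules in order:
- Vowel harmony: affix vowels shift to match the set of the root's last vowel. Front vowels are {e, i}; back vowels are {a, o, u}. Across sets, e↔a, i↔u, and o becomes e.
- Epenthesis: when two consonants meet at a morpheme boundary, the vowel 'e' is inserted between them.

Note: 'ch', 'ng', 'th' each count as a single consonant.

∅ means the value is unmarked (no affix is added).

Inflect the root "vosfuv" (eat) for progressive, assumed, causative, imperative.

vosfuvaaofu

Attach evidentiality assumed -e → vosfuve.
Attach aspect progressive -a → vosfuvea.
Attach mood imperative -o → vosfuveao.
Attach voice causative -fu (after vowel 'o') → vosfuveaofu.
Apply vowel harmony: vosfuveaofu → vosfuvaaofu.
Epenthesis: no change.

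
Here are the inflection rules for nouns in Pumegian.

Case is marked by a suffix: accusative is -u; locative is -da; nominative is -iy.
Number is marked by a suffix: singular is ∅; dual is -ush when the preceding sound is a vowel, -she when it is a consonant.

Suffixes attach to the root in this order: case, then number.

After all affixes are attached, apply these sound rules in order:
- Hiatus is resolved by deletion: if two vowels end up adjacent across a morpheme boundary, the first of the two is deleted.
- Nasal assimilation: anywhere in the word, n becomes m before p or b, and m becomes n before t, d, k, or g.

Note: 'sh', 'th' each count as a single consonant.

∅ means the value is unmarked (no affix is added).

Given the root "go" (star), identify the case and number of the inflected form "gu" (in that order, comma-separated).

Segment: go-u.
case: -u → accusative.
number: ∅ → singular.

accusative, singular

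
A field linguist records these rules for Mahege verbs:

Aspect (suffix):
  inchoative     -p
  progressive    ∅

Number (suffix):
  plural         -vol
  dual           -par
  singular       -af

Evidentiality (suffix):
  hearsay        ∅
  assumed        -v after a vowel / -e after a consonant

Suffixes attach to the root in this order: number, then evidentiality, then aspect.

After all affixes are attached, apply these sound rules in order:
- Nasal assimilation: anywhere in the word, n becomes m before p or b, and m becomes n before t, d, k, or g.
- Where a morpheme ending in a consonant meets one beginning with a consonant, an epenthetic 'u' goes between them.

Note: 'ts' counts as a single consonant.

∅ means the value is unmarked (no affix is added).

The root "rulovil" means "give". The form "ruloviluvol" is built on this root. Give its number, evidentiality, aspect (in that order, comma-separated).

plural, hearsay, progressive

Segment: rulovil-vol.
number: -vol → plural.
evidentiality: ∅ → hearsay.
aspect: ∅ → progressive.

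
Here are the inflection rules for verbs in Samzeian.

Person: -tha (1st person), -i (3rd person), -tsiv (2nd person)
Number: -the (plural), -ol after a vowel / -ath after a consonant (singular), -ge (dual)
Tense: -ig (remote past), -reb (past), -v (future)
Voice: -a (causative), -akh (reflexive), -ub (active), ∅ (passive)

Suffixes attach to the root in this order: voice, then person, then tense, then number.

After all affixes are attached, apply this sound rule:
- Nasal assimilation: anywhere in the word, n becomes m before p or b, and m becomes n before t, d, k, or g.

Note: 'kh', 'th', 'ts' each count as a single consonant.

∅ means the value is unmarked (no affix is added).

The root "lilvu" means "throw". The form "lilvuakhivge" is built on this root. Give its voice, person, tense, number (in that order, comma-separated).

reflexive, 3rd person, future, dual

Segment: lilvu-akh-i-v-ge.
voice: -akh → reflexive.
person: -i → 3rd person.
tense: -v → future.
number: -ge → dual.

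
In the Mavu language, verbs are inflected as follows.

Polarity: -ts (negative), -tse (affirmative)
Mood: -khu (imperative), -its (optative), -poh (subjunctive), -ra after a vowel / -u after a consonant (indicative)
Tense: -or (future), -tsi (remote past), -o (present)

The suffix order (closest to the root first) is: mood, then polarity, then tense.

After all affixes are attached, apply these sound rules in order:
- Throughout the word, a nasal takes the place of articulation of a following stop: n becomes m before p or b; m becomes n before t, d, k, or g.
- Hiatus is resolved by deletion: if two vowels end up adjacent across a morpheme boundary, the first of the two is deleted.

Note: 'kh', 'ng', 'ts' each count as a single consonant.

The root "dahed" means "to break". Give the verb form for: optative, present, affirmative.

Attach mood optative -its → dahedits.
Attach polarity affirmative -tse → daheditstse.
Attach tense present -o → daheditstseo.
Nasal assimilation: no change.
Apply vowel deletion: daheditstseo → daheditstso.

daheditstso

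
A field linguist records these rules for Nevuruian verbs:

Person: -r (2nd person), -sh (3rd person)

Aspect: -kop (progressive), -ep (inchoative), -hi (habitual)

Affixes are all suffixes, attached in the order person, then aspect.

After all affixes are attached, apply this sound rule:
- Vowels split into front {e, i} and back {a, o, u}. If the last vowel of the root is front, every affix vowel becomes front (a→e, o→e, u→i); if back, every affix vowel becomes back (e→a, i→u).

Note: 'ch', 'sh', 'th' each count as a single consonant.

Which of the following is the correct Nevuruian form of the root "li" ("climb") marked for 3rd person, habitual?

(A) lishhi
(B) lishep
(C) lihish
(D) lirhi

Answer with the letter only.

Attach person 3rd person -sh → lish.
Attach aspect habitual -hi → lishhi.
Vowel harmony: no change.
So the correct form is lishhi, option (A).
(B) lishep is wrong: it uses inchoative instead of habitual for aspect.
(D) lirhi is wrong: it uses 2nd person instead of 3rd person for person.
(C) lihish is wrong: it has the affixes in the wrong order.

A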